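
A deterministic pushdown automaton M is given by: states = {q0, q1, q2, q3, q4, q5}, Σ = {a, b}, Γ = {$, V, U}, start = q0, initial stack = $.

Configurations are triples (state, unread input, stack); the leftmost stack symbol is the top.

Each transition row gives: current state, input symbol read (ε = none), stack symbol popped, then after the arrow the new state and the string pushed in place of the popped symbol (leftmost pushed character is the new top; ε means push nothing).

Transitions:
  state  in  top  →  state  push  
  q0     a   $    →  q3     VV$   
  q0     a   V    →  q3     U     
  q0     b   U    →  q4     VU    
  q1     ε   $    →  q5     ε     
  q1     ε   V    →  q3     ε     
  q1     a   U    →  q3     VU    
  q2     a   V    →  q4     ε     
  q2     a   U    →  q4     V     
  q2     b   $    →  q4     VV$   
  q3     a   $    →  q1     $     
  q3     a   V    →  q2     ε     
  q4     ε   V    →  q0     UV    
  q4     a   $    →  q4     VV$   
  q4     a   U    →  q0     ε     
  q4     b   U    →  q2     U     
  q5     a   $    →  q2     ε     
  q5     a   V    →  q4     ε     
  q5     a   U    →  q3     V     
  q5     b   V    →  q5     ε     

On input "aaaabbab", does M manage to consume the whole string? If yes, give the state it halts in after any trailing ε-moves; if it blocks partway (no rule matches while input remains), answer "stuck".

stuck

(q0, aaaabbab, $)
  read a, top $: go to q3, push VV$ → (q3, aaabbab, VV$)
  read a, top V: go to q2, push ε → (q2, aabbab, V$)
  read a, top V: go to q4, push ε → (q4, abbab, $)
  read a, top $: go to q4, push VV$ → (q4, bbab, VV$)
  ε-move, top V: go to q0, push UV → (q0, bbab, UVV$)
  read b, top U: go to q4, push VU → (q4, bab, VUVV$)
  ε-move, top V: go to q0, push UV → (q0, bab, UVUVV$)
  read b, top U: go to q4, push VU → (q4, ab, VUVUVV$)
  ε-move, top V: go to q0, push UV → (q0, ab, UVUVUVV$)
No transition for (q0, a, top U); M blocks with input ab remaining.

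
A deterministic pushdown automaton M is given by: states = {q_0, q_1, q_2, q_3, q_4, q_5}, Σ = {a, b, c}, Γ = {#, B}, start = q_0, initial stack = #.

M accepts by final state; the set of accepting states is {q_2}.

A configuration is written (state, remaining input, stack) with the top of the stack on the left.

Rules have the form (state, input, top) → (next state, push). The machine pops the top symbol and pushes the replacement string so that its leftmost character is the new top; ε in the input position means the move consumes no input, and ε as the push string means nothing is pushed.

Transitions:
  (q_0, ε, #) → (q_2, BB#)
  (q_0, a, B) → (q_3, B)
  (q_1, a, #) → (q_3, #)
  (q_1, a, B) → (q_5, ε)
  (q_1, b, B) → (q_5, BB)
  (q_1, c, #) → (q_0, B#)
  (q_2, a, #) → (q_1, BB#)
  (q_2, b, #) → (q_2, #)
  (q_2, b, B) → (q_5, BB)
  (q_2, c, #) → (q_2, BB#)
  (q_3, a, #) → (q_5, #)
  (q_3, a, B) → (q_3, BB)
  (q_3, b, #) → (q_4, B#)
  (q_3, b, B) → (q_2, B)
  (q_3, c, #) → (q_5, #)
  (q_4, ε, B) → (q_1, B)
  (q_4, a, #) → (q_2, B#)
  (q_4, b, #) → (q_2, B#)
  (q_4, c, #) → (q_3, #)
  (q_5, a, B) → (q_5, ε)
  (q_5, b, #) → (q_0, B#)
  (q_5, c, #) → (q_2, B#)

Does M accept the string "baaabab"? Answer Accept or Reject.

Accept

(q_0, baaabab, #)
  ε-move, top #: go to q_2, push BB# → (q_2, baaabab, BB#)
  read b, top B: go to q_5, push BB → (q_5, aaabab, BBB#)
  read a, top B: go to q_5, push ε → (q_5, aabab, BB#)
  read a, top B: go to q_5, push ε → (q_5, abab, B#)
  read a, top B: go to q_5, push ε → (q_5, bab, #)
  read b, top #: go to q_0, push B# → (q_0, ab, B#)
  read a, top B: go to q_3, push B → (q_3, b, B#)
  read b, top B: go to q_2, push B → (q_2, ε, B#)
All input consumed; state q_2 ∈ F.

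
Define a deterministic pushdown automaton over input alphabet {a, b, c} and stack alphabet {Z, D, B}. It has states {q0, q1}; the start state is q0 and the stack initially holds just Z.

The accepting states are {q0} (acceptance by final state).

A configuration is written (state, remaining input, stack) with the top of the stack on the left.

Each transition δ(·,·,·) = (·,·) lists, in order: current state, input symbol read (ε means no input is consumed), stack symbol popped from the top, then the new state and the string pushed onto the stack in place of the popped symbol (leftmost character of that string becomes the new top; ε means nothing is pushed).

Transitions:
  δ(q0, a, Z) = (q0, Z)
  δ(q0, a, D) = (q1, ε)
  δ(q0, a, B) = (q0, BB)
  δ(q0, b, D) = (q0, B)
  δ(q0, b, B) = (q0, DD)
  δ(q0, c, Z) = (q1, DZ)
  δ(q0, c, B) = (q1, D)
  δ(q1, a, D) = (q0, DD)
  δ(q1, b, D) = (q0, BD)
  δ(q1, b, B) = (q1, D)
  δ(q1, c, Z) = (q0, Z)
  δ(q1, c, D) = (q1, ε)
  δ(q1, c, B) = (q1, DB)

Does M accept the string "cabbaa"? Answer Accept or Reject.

Accept

(q0, cabbaa, Z) ⊢ (q1, abbaa, DZ) ⊢ (q0, bbaa, DDZ) ⊢ (q0, baa, BDZ) ⊢ (q0, aa, DDDZ) ⊢ (q1, a, DDZ) ⊢ (q0, ε, DDDZ)
All input consumed; state q0 ∈ F.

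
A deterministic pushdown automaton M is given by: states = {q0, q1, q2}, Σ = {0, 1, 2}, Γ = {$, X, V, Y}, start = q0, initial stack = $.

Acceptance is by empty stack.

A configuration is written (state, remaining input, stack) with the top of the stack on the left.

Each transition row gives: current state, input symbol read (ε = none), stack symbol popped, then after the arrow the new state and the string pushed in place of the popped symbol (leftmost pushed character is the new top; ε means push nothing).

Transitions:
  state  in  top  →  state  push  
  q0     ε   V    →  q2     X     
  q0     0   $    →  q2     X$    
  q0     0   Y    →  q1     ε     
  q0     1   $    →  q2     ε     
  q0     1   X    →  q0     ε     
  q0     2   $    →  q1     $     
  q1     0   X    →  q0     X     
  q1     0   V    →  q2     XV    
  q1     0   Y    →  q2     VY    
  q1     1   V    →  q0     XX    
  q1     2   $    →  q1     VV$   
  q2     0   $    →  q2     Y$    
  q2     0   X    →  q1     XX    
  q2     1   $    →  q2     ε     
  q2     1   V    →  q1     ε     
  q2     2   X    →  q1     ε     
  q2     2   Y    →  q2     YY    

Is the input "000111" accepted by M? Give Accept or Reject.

(q0, 000111, $)
  read 0, top $: go to q2, push X$ → (q2, 00111, X$)
  read 0, top X: go to q1, push XX → (q1, 0111, XX$)
  read 0, top X: go to q0, push X → (q0, 111, XX$)
  read 1, top X: go to q0, push ε → (q0, 11, X$)
  read 1, top X: go to q0, push ε → (q0, 1, $)
  read 1, top $: go to q2, push ε → (q2, ε, ε)
All input consumed and the stack is empty.

Accept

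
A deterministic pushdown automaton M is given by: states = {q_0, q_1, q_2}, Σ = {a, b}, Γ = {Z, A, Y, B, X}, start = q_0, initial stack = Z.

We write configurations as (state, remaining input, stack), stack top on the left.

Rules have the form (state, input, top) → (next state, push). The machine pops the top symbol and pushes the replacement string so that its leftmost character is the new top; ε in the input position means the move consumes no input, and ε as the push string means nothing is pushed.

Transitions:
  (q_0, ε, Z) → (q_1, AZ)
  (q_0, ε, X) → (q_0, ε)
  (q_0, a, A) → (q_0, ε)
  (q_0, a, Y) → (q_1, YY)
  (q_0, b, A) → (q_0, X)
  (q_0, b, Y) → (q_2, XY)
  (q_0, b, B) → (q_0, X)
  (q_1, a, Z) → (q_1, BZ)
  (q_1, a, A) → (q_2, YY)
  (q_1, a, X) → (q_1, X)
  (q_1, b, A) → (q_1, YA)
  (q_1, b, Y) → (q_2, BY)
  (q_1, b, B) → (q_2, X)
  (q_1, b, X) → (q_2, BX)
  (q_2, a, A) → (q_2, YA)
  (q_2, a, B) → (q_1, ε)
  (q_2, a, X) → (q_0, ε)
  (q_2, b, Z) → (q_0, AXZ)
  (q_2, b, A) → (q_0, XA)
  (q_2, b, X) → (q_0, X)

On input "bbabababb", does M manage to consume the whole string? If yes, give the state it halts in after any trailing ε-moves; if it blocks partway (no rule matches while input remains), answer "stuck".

stuck

(q_0, bbabababb, Z) ⊢ (q_1, bbabababb, AZ) ⊢ (q_1, babababb, YAZ) ⊢ (q_2, abababb, BYAZ) ⊢ (q_1, bababb, YAZ) ⊢ (q_2, ababb, BYAZ) ⊢ (q_1, babb, YAZ) ⊢ (q_2, abb, BYAZ) ⊢ (q_1, bb, YAZ) ⊢ (q_2, b, BYAZ)
No transition for (q_2, b, top B); M blocks with input b remaining.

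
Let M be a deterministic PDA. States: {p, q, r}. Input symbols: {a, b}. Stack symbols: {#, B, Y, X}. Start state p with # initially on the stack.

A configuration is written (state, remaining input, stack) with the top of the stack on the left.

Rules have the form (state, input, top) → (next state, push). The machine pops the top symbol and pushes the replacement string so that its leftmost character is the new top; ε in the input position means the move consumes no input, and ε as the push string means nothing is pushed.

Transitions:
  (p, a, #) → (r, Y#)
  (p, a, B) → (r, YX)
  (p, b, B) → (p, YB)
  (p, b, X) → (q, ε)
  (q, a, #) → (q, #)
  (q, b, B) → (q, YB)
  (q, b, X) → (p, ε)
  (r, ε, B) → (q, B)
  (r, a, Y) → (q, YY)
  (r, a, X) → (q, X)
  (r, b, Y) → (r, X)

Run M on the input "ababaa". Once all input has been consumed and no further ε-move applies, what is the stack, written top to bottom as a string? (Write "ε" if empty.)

(p, ababaa, #)
  read a, top #: go to r, push Y# → (r, babaa, Y#)
  read b, top Y: go to r, push X → (r, abaa, X#)
  read a, top X: go to q, push X → (q, baa, X#)
  read b, top X: go to p, push ε → (p, aa, #)
  read a, top #: go to r, push Y# → (r, a, Y#)
  read a, top Y: go to q, push YY → (q, ε, YY#)
All input consumed in state q with stack YY#.

YY#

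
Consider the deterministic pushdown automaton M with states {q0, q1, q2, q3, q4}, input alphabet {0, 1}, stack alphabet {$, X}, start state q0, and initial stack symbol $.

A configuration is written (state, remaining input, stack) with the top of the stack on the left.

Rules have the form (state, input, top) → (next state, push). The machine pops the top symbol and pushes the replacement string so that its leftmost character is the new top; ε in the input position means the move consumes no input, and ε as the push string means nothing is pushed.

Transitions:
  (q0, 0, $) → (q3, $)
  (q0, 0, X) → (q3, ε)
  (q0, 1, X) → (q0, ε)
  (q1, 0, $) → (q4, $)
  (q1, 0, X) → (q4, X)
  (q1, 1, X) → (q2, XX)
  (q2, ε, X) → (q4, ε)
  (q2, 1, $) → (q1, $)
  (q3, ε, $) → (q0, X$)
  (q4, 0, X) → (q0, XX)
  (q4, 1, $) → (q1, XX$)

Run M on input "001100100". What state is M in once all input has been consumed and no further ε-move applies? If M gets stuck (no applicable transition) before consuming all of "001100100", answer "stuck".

stuck

(q0, 001100100, $)
  read 0, top $: go to q3, push $ → (q3, 01100100, $)
  ε-move, top $: go to q0, push X$ → (q0, 01100100, X$)
  read 0, top X: go to q3, push ε → (q3, 1100100, $)
  ε-move, top $: go to q0, push X$ → (q0, 1100100, X$)
  read 1, top X: go to q0, push ε → (q0, 100100, $)
No transition for (q0, 1, top $); M blocks with input 100100 remaining.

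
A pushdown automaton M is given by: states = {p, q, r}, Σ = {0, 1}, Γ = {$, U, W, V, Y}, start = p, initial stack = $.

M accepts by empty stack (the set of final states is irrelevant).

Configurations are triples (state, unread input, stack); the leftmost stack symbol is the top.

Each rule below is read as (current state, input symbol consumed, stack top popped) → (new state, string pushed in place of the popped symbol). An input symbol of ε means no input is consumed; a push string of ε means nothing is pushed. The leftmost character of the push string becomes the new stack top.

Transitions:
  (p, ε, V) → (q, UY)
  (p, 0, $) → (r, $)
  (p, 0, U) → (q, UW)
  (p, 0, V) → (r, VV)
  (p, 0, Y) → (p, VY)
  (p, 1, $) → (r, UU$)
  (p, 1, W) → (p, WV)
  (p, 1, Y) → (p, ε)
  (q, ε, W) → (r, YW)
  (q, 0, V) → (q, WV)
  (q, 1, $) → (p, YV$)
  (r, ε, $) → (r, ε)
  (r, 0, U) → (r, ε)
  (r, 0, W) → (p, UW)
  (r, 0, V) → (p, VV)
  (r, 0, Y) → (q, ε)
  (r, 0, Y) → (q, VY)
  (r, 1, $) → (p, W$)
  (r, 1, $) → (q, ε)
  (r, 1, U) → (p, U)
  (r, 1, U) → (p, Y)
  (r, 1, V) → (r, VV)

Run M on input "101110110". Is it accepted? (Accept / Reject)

One accepting computation: (p, 101110110, $) ⊢ (r, 01110110, UU$) ⊢ (r, 1110110, U$) ⊢ (p, 110110, Y$) ⊢ (p, 10110, $) ⊢ (r, 0110, UU$) ⊢ (r, 110, U$) ⊢ (p, 10, Y$) ⊢ (p, 0, $) ⊢ (r, ε, $) ⊢ (r, ε, ε)
All input consumed and the stack is empty.

Accept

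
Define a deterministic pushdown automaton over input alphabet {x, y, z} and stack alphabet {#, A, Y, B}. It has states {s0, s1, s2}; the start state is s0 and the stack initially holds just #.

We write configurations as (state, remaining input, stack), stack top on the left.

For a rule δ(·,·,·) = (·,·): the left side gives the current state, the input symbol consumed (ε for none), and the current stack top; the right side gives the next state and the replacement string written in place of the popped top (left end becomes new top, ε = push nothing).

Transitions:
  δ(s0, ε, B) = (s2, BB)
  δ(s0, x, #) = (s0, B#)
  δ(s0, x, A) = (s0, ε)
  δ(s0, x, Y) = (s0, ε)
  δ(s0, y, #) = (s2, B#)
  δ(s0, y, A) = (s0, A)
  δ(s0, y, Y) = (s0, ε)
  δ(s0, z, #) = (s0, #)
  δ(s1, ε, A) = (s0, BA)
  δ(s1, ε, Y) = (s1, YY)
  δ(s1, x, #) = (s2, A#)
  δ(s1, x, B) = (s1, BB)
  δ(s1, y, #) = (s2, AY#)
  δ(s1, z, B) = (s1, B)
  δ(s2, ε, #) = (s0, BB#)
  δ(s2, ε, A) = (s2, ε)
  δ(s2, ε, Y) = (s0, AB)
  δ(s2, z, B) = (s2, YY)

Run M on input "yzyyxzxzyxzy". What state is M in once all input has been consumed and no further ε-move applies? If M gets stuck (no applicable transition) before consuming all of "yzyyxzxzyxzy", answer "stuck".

(s0, yzyyxzxzyxzy, #)
  read y, top #: go to s2, push B# → (s2, zyyxzxzyxzy, B#)
  read z, top B: go to s2, push YY → (s2, yyxzxzyxzy, YY#)
  ε-move, top Y: go to s0, push AB → (s0, yyxzxzyxzy, ABY#)
  read y, top A: go to s0, push A → (s0, yxzxzyxzy, ABY#)
  read y, top A: go to s0, push A → (s0, xzxzyxzy, ABY#)
  read x, top A: go to s0, push ε → (s0, zxzyxzy, BY#)
  ε-move, top B: go to s2, push BB → (s2, zxzyxzy, BBY#)
  read z, top B: go to s2, push YY → (s2, xzyxzy, YYBY#)
  ε-move, top Y: go to s0, push AB → (s0, xzyxzy, ABYBY#)
  read x, top A: go to s0, push ε → (s0, zyxzy, BYBY#)
  ε-move, top B: go to s2, push BB → (s2, zyxzy, BBYBY#)
  read z, top B: go to s2, push YY → (s2, yxzy, YYBYBY#)
  ε-move, top Y: go to s0, push AB → (s0, yxzy, ABYBYBY#)
  read y, top A: go to s0, push A → (s0, xzy, ABYBYBY#)
  read x, top A: go to s0, push ε → (s0, zy, BYBYBY#)
  ε-move, top B: go to s2, push BB → (s2, zy, BBYBYBY#)
  read z, top B: go to s2, push YY → (s2, y, YYBYBYBY#)
  ε-move, top Y: go to s0, push AB → (s0, y, ABYBYBYBY#)
  read y, top A: go to s0, push A → (s0, ε, ABYBYBYBY#)
All input consumed; M is in state s0.

s0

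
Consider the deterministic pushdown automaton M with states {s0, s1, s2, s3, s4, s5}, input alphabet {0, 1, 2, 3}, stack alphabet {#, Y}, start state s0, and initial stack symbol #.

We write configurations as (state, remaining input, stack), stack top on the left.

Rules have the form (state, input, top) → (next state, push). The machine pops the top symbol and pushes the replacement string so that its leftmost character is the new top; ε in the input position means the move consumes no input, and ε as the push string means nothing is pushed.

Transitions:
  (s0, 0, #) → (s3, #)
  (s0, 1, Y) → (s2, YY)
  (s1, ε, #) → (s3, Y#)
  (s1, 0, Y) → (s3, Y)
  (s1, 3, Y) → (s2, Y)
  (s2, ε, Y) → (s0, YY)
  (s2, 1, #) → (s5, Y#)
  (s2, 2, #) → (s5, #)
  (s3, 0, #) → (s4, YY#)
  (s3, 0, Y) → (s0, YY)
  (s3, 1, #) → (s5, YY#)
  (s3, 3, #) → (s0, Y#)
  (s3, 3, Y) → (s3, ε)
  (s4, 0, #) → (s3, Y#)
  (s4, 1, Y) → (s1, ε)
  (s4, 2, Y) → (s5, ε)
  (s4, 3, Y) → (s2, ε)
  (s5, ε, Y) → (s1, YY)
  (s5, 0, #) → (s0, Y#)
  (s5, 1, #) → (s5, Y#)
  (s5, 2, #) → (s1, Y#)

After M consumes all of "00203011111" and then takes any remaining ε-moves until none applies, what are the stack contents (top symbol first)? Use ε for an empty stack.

(s0, 00203011111, #)
  read 0, top #: go to s3, push # → (s3, 0203011111, #)
  read 0, top #: go to s4, push YY# → (s4, 203011111, YY#)
  read 2, top Y: go to s5, push ε → (s5, 03011111, Y#)
  ε-move, top Y: go to s1, push YY → (s1, 03011111, YY#)
  read 0, top Y: go to s3, push Y → (s3, 3011111, YY#)
  read 3, top Y: go to s3, push ε → (s3, 011111, Y#)
  read 0, top Y: go to s0, push YY → (s0, 11111, YY#)
  read 1, top Y: go to s2, push YY → (s2, 1111, YYY#)
  ε-move, top Y: go to s0, push YY → (s0, 1111, YYYY#)
  read 1, top Y: go to s2, push YY → (s2, 111, YYYYY#)
  ε-move, top Y: go to s0, push YY → (s0, 111, YYYYYY#)
  read 1, top Y: go to s2, push YY → (s2, 11, YYYYYYY#)
  ε-move, top Y: go to s0, push YY → (s0, 11, YYYYYYYY#)
  read 1, top Y: go to s2, push YY → (s2, 1, YYYYYYYYY#)
  ε-move, top Y: go to s0, push YY → (s0, 1, YYYYYYYYYY#)
  read 1, top Y: go to s2, push YY → (s2, ε, YYYYYYYYYYY#)
  ε-move, top Y: go to s0, push YY → (s0, ε, YYYYYYYYYYYY#)
All input consumed in state s0 with stack YYYYYYYYYYYY#.

YYYYYYYYYYYY#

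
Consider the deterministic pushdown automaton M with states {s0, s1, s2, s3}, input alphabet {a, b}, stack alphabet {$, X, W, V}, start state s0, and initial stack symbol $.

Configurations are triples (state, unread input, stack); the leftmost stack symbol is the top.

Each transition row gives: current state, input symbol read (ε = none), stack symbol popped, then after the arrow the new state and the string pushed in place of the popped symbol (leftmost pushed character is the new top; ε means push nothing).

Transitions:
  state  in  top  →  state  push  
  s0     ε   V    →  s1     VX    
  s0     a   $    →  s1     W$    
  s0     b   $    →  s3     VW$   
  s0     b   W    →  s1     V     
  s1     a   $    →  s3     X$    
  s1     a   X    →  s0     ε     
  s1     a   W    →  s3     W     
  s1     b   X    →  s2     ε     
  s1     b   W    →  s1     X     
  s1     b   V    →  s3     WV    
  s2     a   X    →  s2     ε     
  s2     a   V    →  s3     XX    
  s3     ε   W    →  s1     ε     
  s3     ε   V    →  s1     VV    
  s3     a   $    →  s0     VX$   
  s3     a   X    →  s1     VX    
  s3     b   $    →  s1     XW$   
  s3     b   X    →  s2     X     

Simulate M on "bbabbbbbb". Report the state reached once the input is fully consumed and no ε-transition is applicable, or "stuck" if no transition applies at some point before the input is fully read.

(s0, bbabbbbbb, $)
  read b, top $: go to s3, push VW$ → (s3, babbbbbb, VW$)
  ε-move, top V: go to s1, push VV → (s1, babbbbbb, VVW$)
  read b, top V: go to s3, push WV → (s3, abbbbbb, WVVW$)
  ε-move, top W: go to s1, push ε → (s1, abbbbbb, VVW$)
No transition for (s1, a, top V); M blocks with input abbbbbb remaining.

stuck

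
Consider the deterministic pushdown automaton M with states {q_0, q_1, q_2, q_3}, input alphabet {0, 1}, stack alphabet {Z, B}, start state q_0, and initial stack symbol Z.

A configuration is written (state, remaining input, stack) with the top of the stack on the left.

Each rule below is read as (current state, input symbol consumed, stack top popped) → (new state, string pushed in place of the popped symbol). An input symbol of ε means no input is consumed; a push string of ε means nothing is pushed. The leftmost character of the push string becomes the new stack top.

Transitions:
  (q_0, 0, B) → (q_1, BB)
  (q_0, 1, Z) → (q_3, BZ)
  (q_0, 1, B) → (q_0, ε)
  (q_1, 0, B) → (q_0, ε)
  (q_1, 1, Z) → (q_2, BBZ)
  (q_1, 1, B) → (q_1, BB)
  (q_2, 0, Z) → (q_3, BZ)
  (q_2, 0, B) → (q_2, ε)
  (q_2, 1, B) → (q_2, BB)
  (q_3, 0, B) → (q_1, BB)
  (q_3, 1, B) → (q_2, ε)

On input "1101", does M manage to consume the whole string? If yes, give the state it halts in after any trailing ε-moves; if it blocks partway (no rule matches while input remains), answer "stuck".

(q_0, 1101, Z)
  read 1, top Z: go to q_3, push BZ → (q_3, 101, BZ)
  read 1, top B: go to q_2, push ε → (q_2, 01, Z)
  read 0, top Z: go to q_3, push BZ → (q_3, 1, BZ)
  read 1, top B: go to q_2, push ε → (q_2, ε, Z)
All input consumed; M is in state q_2.

q_2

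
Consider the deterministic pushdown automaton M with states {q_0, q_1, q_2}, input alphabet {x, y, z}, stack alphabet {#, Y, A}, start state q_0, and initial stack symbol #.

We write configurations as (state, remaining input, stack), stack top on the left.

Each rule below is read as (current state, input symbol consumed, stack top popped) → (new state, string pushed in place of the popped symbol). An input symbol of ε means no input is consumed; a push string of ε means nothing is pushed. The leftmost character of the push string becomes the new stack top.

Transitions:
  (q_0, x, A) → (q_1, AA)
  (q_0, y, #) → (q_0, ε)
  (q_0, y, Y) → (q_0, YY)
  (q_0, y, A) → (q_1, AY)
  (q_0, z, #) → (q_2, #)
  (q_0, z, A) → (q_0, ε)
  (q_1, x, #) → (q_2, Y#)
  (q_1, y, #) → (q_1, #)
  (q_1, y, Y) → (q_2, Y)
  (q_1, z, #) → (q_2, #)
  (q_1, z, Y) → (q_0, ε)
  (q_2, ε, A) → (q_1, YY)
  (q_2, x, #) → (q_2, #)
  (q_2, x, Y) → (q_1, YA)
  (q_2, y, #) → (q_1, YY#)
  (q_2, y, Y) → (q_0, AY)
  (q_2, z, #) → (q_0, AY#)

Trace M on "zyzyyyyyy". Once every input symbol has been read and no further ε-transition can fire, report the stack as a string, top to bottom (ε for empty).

YYYYYYY#

(q_0, zyzyyyyyy, #) ⊢ (q_2, yzyyyyyy, #) ⊢ (q_1, zyyyyyy, YY#) ⊢ (q_0, yyyyyy, Y#) ⊢ (q_0, yyyyy, YY#) ⊢ (q_0, yyyy, YYY#) ⊢ (q_0, yyy, YYYY#) ⊢ (q_0, yy, YYYYY#) ⊢ (q_0, y, YYYYYY#) ⊢ (q_0, ε, YYYYYYY#)
All input consumed in state q_0 with stack YYYYYYY#.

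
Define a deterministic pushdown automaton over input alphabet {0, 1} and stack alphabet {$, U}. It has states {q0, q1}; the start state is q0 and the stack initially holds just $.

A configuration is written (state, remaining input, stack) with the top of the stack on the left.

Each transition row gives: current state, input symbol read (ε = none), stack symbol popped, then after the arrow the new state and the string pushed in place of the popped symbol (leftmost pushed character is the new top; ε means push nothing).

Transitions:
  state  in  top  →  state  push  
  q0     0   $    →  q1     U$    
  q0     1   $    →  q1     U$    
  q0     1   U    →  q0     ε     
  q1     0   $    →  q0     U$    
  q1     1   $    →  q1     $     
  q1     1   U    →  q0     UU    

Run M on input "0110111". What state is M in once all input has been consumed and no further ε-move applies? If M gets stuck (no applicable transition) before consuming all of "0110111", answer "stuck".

stuck

(q0, 0110111, $) ⊢ (q1, 110111, U$) ⊢ (q0, 10111, UU$) ⊢ (q0, 0111, U$)
No transition for (q0, 0, top U); M blocks with input 0111 remaining.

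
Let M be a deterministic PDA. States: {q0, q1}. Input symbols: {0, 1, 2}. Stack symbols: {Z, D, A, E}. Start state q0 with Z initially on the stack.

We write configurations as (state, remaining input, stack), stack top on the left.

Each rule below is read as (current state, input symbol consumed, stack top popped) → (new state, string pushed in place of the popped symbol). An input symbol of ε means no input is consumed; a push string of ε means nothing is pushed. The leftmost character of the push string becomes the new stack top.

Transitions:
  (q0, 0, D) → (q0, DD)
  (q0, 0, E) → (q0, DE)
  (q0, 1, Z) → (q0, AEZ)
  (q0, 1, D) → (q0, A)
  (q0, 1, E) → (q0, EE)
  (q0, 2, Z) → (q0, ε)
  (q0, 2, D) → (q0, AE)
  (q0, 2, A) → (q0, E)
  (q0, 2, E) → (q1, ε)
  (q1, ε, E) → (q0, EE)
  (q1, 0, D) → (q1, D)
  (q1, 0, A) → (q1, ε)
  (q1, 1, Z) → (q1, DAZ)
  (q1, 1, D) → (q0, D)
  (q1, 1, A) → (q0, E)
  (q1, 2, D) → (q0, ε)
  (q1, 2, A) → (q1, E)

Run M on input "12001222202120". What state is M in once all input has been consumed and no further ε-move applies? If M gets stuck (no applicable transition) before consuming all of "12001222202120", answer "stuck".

(q0, 12001222202120, Z)
  read 1, top Z: go to q0, push AEZ → (q0, 2001222202120, AEZ)
  read 2, top A: go to q0, push E → (q0, 001222202120, EEZ)
  read 0, top E: go to q0, push DE → (q0, 01222202120, DEEZ)
  read 0, top D: go to q0, push DD → (q0, 1222202120, DDEEZ)
  read 1, top D: go to q0, push A → (q0, 222202120, ADEEZ)
  read 2, top A: go to q0, push E → (q0, 22202120, EDEEZ)
  read 2, top E: go to q1, push ε → (q1, 2202120, DEEZ)
  read 2, top D: go to q0, push ε → (q0, 202120, EEZ)
  read 2, top E: go to q1, push ε → (q1, 02120, EZ)
  ε-move, top E: go to q0, push EE → (q0, 02120, EEZ)
  read 0, top E: go to q0, push DE → (q0, 2120, DEEZ)
  read 2, top D: go to q0, push AE → (q0, 120, AEEEZ)
No transition for (q0, 1, top A); M blocks with input 120 remaining.

stuck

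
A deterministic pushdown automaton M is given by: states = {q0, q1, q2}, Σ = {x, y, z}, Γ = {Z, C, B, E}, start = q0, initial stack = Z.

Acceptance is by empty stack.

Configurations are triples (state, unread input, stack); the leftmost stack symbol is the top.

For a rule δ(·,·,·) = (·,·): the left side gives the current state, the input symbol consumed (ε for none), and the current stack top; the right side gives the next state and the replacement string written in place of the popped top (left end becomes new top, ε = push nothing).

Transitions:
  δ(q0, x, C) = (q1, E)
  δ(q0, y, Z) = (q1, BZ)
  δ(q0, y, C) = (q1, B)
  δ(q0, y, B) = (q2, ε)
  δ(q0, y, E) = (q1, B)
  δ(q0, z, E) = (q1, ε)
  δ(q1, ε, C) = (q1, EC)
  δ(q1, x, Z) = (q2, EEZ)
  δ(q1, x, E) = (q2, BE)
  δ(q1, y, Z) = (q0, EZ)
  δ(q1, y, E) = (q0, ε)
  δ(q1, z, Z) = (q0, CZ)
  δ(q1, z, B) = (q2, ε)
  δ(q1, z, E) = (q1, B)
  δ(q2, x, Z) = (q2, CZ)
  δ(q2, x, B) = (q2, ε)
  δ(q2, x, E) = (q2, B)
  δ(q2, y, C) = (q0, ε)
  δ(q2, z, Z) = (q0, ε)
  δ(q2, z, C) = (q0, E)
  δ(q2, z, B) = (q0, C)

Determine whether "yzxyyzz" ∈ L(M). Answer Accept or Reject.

Accept

(q0, yzxyyzz, Z)
  read y, top Z: go to q1, push BZ → (q1, zxyyzz, BZ)
  read z, top B: go to q2, push ε → (q2, xyyzz, Z)
  read x, top Z: go to q2, push CZ → (q2, yyzz, CZ)
  read y, top C: go to q0, push ε → (q0, yzz, Z)
  read y, top Z: go to q1, push BZ → (q1, zz, BZ)
  read z, top B: go to q2, push ε → (q2, z, Z)
  read z, top Z: go to q0, push ε → (q0, ε, ε)
All input consumed and the stack is empty.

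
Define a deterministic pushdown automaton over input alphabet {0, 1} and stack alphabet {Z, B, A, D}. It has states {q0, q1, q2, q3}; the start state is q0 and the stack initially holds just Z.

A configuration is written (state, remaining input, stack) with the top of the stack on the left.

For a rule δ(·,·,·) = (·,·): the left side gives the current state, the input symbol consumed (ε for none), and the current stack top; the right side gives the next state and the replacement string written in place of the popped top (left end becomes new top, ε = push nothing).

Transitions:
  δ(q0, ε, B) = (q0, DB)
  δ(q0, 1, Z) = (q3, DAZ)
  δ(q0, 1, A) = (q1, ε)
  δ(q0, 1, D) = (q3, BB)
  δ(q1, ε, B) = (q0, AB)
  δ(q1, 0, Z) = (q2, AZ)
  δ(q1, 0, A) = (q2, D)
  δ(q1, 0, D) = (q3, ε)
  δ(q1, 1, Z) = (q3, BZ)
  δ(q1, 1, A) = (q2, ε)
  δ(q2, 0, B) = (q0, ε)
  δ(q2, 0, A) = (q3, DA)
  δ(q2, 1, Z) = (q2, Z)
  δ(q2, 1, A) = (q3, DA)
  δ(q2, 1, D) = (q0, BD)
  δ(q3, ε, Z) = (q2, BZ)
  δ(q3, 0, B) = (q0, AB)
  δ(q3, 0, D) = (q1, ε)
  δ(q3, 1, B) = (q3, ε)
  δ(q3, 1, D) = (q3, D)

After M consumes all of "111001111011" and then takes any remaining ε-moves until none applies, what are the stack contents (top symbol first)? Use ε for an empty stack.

ABDZ

(q0, 111001111011, Z)
  read 1, top Z: go to q3, push DAZ → (q3, 11001111011, DAZ)
  read 1, top D: go to q3, push D → (q3, 1001111011, DAZ)
  read 1, top D: go to q3, push D → (q3, 001111011, DAZ)
  read 0, top D: go to q1, push ε → (q1, 01111011, AZ)
  read 0, top A: go to q2, push D → (q2, 1111011, DZ)
  read 1, top D: go to q0, push BD → (q0, 111011, BDZ)
  ε-move, top B: go to q0, push DB → (q0, 111011, DBDZ)
  read 1, top D: go to q3, push BB → (q3, 11011, BBBDZ)
  read 1, top B: go to q3, push ε → (q3, 1011, BBDZ)
  read 1, top B: go to q3, push ε → (q3, 011, BDZ)
  read 0, top B: go to q0, push AB → (q0, 11, ABDZ)
  read 1, top A: go to q1, push ε → (q1, 1, BDZ)
  ε-move, top B: go to q0, push AB → (q0, 1, ABDZ)
  read 1, top A: go to q1, push ε → (q1, ε, BDZ)
  ε-move, top B: go to q0, push AB → (q0, ε, ABDZ)
All input consumed in state q0 with stack ABDZ.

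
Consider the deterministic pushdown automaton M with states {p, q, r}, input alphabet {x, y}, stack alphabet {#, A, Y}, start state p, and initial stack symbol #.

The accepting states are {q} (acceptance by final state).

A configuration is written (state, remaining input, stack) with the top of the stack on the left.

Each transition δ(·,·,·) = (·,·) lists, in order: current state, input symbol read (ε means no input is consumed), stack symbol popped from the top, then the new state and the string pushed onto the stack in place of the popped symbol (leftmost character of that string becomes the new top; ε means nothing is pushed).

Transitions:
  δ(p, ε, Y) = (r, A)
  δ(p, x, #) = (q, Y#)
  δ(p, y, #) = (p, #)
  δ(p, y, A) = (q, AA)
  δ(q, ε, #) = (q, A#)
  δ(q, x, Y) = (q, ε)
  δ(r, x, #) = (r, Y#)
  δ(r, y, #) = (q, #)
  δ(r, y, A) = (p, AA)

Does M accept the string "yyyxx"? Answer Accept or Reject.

Accept

(p, yyyxx, #)
  read y, top #: go to p, push # → (p, yyxx, #)
  read y, top #: go to p, push # → (p, yxx, #)
  read y, top #: go to p, push # → (p, xx, #)
  read x, top #: go to q, push Y# → (q, x, Y#)
  read x, top Y: go to q, push ε → (q, ε, #)
All input consumed; state q ∈ F.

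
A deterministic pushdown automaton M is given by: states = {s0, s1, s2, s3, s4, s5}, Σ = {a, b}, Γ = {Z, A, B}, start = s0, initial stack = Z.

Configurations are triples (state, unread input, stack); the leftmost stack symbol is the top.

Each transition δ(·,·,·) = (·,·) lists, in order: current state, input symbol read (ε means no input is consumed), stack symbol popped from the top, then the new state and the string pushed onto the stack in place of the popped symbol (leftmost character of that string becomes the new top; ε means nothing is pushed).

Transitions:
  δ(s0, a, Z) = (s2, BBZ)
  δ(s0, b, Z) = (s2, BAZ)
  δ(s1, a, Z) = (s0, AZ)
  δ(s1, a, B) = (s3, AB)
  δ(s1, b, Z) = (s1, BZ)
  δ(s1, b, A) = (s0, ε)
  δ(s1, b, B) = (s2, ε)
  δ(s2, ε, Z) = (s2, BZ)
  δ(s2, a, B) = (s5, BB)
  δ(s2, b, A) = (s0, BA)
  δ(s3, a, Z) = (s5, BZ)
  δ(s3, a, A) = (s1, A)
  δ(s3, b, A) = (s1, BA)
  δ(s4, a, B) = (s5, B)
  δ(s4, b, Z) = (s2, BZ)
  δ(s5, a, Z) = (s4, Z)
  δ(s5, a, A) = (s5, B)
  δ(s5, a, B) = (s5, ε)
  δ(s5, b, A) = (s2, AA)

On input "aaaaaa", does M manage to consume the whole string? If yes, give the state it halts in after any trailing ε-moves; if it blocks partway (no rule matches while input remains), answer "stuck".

s4

(s0, aaaaaa, Z) ⊢ (s2, aaaaa, BBZ) ⊢ (s5, aaaa, BBBZ) ⊢ (s5, aaa, BBZ) ⊢ (s5, aa, BZ) ⊢ (s5, a, Z) ⊢ (s4, ε, Z)
All input consumed; M is in state s4.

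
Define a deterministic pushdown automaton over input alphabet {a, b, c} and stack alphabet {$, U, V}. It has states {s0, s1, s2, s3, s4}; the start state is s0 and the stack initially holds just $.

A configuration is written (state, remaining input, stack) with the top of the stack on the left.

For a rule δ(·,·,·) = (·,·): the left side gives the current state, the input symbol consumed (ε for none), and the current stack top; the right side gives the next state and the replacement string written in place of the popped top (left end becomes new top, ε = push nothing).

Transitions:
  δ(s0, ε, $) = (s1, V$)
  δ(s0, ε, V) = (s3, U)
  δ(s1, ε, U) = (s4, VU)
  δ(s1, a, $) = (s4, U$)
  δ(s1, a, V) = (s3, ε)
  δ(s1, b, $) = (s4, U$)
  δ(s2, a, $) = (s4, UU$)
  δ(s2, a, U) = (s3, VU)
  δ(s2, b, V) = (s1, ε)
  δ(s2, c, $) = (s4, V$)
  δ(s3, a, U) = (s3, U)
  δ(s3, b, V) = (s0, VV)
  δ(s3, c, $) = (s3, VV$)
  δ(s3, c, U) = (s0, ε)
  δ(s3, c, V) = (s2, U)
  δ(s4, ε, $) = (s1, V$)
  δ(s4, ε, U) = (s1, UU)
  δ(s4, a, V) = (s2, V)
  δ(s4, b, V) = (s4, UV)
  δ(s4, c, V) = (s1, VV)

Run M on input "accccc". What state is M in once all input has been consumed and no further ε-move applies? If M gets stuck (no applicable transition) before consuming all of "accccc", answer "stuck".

(s0, accccc, $) ⊢ (s1, accccc, V$) ⊢ (s3, ccccc, $) ⊢ (s3, cccc, VV$) ⊢ (s2, ccc, UV$)
No transition for (s2, c, top U); M blocks with input ccc remaining.

stuck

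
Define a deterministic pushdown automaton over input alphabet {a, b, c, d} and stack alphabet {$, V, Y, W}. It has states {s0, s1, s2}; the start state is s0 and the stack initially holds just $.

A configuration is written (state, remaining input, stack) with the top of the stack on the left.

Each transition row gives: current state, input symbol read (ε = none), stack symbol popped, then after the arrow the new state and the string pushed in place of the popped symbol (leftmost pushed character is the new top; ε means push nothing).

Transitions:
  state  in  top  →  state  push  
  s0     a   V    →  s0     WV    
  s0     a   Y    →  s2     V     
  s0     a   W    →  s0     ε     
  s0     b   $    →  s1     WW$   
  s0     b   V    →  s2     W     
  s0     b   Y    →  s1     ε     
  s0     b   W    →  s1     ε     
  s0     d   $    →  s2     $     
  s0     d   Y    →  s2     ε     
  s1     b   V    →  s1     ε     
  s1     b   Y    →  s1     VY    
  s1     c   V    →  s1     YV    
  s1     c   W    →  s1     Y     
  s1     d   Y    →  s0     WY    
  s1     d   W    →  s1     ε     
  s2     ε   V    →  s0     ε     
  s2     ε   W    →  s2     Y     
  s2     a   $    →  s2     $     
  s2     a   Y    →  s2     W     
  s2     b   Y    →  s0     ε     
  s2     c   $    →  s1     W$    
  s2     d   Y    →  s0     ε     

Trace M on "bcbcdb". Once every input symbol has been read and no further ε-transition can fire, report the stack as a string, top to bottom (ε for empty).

(s0, bcbcdb, $)
  read b, top $: go to s1, push WW$ → (s1, cbcdb, WW$)
  read c, top W: go to s1, push Y → (s1, bcdb, YW$)
  read b, top Y: go to s1, push VY → (s1, cdb, VYW$)
  read c, top V: go to s1, push YV → (s1, db, YVYW$)
  read d, top Y: go to s0, push WY → (s0, b, WYVYW$)
  read b, top W: go to s1, push ε → (s1, ε, YVYW$)
All input consumed in state s1 with stack YVYW$.

YVYW$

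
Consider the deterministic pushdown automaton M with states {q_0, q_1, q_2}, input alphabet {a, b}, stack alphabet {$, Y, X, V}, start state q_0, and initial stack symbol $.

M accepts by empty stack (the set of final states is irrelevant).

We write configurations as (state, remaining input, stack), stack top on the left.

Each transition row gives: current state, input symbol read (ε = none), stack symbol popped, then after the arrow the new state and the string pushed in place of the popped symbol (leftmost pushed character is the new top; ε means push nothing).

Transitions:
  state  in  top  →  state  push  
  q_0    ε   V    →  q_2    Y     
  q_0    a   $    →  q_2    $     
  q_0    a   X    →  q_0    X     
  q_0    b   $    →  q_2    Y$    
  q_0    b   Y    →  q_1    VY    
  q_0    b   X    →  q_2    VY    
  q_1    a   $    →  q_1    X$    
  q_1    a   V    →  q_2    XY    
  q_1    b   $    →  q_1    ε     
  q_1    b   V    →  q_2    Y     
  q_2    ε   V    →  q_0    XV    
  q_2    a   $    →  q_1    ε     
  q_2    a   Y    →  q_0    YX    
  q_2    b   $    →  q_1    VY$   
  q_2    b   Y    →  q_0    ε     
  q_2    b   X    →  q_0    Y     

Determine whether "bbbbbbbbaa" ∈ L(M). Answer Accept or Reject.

Accept

(q_0, bbbbbbbbaa, $)
  read b, top $: go to q_2, push Y$ → (q_2, bbbbbbbaa, Y$)
  read b, top Y: go to q_0, push ε → (q_0, bbbbbbaa, $)
  read b, top $: go to q_2, push Y$ → (q_2, bbbbbaa, Y$)
  read b, top Y: go to q_0, push ε → (q_0, bbbbaa, $)
  read b, top $: go to q_2, push Y$ → (q_2, bbbaa, Y$)
  read b, top Y: go to q_0, push ε → (q_0, bbaa, $)
  read b, top $: go to q_2, push Y$ → (q_2, baa, Y$)
  read b, top Y: go to q_0, push ε → (q_0, aa, $)
  read a, top $: go to q_2, push $ → (q_2, a, $)
  read a, top $: go to q_1, push ε → (q_1, ε, ε)
All input consumed and the stack is empty.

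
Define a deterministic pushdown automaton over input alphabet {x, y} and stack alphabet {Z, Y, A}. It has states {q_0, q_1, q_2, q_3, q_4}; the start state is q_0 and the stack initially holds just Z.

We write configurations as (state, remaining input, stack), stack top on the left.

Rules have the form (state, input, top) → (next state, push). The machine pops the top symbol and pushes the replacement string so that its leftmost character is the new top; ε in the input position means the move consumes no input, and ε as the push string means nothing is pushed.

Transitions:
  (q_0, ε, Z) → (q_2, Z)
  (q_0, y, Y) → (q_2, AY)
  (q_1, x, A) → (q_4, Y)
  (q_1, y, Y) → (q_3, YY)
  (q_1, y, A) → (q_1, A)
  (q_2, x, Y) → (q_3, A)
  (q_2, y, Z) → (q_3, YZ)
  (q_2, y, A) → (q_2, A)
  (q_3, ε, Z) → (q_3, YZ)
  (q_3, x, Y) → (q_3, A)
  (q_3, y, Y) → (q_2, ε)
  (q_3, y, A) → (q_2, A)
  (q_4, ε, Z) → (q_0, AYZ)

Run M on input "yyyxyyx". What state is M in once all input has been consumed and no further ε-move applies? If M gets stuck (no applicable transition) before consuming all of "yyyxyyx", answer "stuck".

(q_0, yyyxyyx, Z) ⊢ (q_2, yyyxyyx, Z) ⊢ (q_3, yyxyyx, YZ) ⊢ (q_2, yxyyx, Z) ⊢ (q_3, xyyx, YZ) ⊢ (q_3, yyx, AZ) ⊢ (q_2, yx, AZ) ⊢ (q_2, x, AZ)
No transition for (q_2, x, top A); M blocks with input x remaining.

stuck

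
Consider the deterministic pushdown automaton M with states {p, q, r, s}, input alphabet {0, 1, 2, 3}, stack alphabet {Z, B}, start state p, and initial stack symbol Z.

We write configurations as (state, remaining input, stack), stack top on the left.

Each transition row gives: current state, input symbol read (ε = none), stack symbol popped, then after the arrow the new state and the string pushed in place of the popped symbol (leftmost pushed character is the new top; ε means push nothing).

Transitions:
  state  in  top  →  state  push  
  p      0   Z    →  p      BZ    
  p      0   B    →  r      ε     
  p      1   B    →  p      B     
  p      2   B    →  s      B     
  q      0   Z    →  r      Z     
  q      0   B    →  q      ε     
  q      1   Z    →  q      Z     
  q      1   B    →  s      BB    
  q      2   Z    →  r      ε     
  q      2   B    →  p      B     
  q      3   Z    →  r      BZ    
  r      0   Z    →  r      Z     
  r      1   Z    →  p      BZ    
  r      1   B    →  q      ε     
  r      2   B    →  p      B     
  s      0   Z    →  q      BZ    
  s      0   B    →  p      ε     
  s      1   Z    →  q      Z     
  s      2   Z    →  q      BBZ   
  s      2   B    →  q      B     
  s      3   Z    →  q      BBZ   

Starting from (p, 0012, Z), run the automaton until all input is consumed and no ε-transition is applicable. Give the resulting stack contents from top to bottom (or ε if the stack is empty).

BZ

(p, 0012, Z) ⊢ (p, 012, BZ) ⊢ (r, 12, Z) ⊢ (p, 2, BZ) ⊢ (s, ε, BZ)
All input consumed in state s with stack BZ.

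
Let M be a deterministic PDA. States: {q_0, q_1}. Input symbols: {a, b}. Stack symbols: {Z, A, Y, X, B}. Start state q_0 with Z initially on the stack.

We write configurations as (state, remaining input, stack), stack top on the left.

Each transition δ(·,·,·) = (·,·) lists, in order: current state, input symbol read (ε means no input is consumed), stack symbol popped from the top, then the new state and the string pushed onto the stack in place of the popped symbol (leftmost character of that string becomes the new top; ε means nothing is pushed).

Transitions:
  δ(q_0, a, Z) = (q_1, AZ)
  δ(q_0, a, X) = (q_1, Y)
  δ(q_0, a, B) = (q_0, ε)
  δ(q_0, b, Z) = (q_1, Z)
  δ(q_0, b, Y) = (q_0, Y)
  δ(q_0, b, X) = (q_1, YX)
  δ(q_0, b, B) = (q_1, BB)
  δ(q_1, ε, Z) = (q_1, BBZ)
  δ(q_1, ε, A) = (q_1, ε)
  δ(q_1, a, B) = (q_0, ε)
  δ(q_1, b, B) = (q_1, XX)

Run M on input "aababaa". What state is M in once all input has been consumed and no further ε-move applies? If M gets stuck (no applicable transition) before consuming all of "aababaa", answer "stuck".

q_0

(q_0, aababaa, Z)
  read a, top Z: go to q_1, push AZ → (q_1, ababaa, AZ)
  ε-move, top A: go to q_1, push ε → (q_1, ababaa, Z)
  ε-move, top Z: go to q_1, push BBZ → (q_1, ababaa, BBZ)
  read a, top B: go to q_0, push ε → (q_0, babaa, BZ)
  read b, top B: go to q_1, push BB → (q_1, abaa, BBZ)
  read a, top B: go to q_0, push ε → (q_0, baa, BZ)
  read b, top B: go to q_1, push BB → (q_1, aa, BBZ)
  read a, top B: go to q_0, push ε → (q_0, a, BZ)
  read a, top B: go to q_0, push ε → (q_0, ε, Z)
All input consumed; M is in state q_0.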